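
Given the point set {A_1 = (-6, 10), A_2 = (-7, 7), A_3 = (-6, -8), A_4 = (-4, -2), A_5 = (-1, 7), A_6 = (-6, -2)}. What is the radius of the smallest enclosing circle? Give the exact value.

The minimum enclosing circle of a finite set is fixed by two of the points (as a diameter) or three (as a circumcircle).
The farthest pair is A_1–A_3 with squared distance 324. The circle on this segment as diameter has centre (-6, 1) and r² = 324/4 = 81.
Check A_2: distance² to centre = 37 ≤ 81, so it lies inside.
All remaining points lie in this disk, and no smaller disk contains both endpoints, so this is the minimum enclosing circle.
r = √81 = 9.

9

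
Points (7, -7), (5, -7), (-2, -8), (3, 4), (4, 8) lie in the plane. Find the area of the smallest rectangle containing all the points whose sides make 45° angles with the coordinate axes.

198

In coordinates u = x + y, v = x − y the rectangle is axis-aligned; the map (x,y)→(u,v) scales areas by 2.
u-values: 0, -2, -10, 7, 12; range = 12 − (-10) = 22.
v-values: 14, 12, 6, -1, -4; range = 14 − (-4) = 18.
Area = (22 × 18) / 2 = 198.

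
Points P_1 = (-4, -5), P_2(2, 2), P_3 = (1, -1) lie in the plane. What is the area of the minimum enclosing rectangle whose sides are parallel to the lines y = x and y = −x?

In coordinates u = x + y, v = x − y the rectangle is axis-aligned; the map (x,y)→(u,v) scales areas by 2.
u-values: -9, 4, 0; range = 4 − (-9) = 13.
v-values: 1, 0, 2; range = 2 − 0 = 2.
Area = (13 × 2) / 2 = 13.

13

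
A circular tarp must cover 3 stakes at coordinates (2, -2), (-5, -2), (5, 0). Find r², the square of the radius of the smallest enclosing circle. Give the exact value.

Call the three points A, B, C in the order given.
Side lengths²: AB² = 49, AC² = 13, BC² = 104.
Since BC² = 104 ≥ 49 + 13 = 62, the angle opposite BC is not acute, so the smallest enclosing circle has BC as diameter.
Centre = midpoint of BC = (0, -1), r² = 104/4 = 26.

26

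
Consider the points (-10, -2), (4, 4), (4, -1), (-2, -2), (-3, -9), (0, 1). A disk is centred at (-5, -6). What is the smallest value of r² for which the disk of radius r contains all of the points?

181

The required radius is the distance from (-5, -6) to the farthest point.
Squared distances: 41, 181, 106, 25, 13, 74.
Maximum is 181, attained at (4, 4).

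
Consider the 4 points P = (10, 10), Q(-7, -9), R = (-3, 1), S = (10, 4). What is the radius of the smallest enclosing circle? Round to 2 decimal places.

12.75

The minimum enclosing circle of a finite set is fixed by two of the points (as a diameter) or three (as a circumcircle).
The farthest pair is P–Q with squared distance 650. The circle on this segment as diameter has centre (1.5, 0.5) and r² = 650/4 = 162.5.
Check R: distance² to centre = 20.5 ≤ 162.5, so it lies inside.
All remaining points lie in this disk, and no smaller disk contains both endpoints, so this is the minimum enclosing circle.
r = √(162.5) ≈ 12.75.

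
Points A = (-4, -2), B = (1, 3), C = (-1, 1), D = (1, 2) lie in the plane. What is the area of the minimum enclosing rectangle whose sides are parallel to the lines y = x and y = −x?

In coordinates u = x + y, v = x − y the rectangle is axis-aligned; the map (x,y)→(u,v) scales areas by 2.
u-values: -6, 4, 0, 3; range = 4 − (-6) = 10.
v-values: -2, -2, -2, -1; range = -1 − (-2) = 1.
Area = (10 × 1) / 2 = 5.

5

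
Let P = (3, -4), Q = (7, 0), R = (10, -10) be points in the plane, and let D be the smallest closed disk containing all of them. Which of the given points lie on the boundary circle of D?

Side lengths²: PQ² = 32, PR² = 85, QR² = 109.
Since QR² = 109 < 85 + 32 = 117, the triangle is acute, so the smallest enclosing circle is the circumcircle.
Circumcentre = (211/26, -133/26), r² = 9265/338.
The points at distance exactly r from the centre are P, Q, R — 3 points.

P, Q, R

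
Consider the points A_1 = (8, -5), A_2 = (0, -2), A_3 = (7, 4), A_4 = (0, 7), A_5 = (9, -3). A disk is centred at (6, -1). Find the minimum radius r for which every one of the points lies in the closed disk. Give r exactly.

The required radius is the distance from (6, -1) to the farthest point.
Squared distances: 20, 37, 26, 100, 13.
Maximum is 100, attained at A_4.
r = √100 = 10.

10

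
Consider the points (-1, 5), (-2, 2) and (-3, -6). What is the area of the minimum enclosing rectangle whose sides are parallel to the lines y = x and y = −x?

58.5

In coordinates u = x + y, v = x − y the rectangle is axis-aligned; the map (x,y)→(u,v) scales areas by 2.
u-values: 4, 0, -9; range = 4 − (-9) = 13.
v-values: -6, -4, 3; range = 3 − (-6) = 9.
Area = (13 × 9) / 2 = 58.5.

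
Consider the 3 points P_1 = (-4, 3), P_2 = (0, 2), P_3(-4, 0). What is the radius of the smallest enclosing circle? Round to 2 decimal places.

Side lengths²: P_1P_2² = 17, P_1P_3² = 9, P_2P_3² = 20.
Since P_2P_3² = 20 < 17 + 9 = 26, the triangle is acute, so the smallest enclosing circle is the circumcircle.
Circumcentre = (-2.25, 1.5), r² = 5.3125.
r = √(5.3125) ≈ 2.30.

2.30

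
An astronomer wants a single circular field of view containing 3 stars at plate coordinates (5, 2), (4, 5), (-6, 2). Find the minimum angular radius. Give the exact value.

5.5

Call the three points A, B, C in the order given.
Side lengths²: AB² = 10, AC² = 121, BC² = 109.
Since AC² = 121 ≥ 109 + 10 = 119, the angle opposite AC is not acute, so the smallest enclosing circle has AC as diameter.
Centre = midpoint of AC = (-0.5, 2), r² = 121/4 = 30.25.
r = √(30.25) = 5.5.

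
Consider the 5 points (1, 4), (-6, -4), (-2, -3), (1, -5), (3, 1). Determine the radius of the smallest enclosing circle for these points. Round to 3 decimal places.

A smallest enclosing disk is always determined by at most three of the input points on its boundary.
The minimum enclosing circle is determined by three boundary points: (1, 4), (-6, -4), (1, -5).
Their circumcentre is (-27/14, -0.5) with r² = 2825/98.
The farthest remaining point (3, 1) is at distance² 2601/98 ≤ 2825/98.
r = √(2825/98) ≈ 5.369.

5.369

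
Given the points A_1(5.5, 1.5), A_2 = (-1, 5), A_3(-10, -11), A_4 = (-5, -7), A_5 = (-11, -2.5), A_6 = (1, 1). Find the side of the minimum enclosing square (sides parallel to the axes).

16.5

The bounding box has width 16.5 and height 16.
An axis-aligned square enclosing the set must have side ≥ max(width, height).
So the minimum side is max(16.5, 16) = 16.5.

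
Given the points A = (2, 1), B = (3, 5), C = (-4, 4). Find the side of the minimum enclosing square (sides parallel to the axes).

7

The bounding box has width 7 and height 4.
An axis-aligned square enclosing the set must have side ≥ max(width, height).
So the minimum side is max(7, 4) = 7.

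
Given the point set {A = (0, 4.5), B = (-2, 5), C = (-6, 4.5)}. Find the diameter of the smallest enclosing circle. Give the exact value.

Side lengths²: AB² = 4.25, AC² = 36, BC² = 16.25.
Since AC² = 36 ≥ 16.25 + 4.25 = 20.5, the angle opposite AC is not acute, so the smallest enclosing circle has AC as diameter.
Centre = midpoint of AC = (-3, 4.5), r² = 36/4 = 9.
Diameter = 2r = 2√9 = 6.

6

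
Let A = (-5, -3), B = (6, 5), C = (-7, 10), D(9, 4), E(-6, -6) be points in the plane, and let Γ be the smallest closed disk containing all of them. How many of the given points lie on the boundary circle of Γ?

3

The minimum enclosing circle is determined by three boundary points: C, D, E.
Their circumcentre is (-0.74, 2.36) with r² = 97.5572.
The farthest remaining point B is at distance² 52.3972 ≤ 97.5572.
The points at distance exactly r from the centre are C, D, E — 3 points.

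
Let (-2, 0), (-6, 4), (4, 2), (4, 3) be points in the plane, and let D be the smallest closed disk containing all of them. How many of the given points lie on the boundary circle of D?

2

By Welzl's lemma the MEC is supported by two points (diametrically opposite) or three points (on a circumcircle).
The farthest pair is (-6, 4)–(4, 2) with squared distance 104. The circle on this segment as diameter has centre (-1, 3) and r² = 104/4 = 26.
Check (-2, 0): distance² to centre = 10 ≤ 26, so it lies inside.
All remaining points lie in this disk, and no smaller disk contains both endpoints, so this is the minimum enclosing circle.
The points at distance exactly r from the centre are (-6, 4), (4, 2) — 2 points.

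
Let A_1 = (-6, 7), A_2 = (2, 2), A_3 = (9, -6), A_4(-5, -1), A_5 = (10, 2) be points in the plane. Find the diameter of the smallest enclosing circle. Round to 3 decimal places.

19.849

The farthest pair is A_1–A_3 with squared distance 394. The circle on this segment as diameter has centre (1.5, 0.5) and r² = 394/4 = 98.5.
Check A_2: distance² to centre = 2.5 ≤ 98.5, so it lies inside.
All remaining points lie in this disk, and no smaller disk contains both endpoints, so this is the minimum enclosing circle.
Diameter = 2r = 2√(98.5) ≈ 19.849.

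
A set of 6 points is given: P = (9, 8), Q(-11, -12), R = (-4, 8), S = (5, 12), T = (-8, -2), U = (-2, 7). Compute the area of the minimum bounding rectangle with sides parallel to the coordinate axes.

x ranges over [-11, 9], width 20.
y ranges over [-12, 12], height 24.
Area = 20 × 24 = 480.

480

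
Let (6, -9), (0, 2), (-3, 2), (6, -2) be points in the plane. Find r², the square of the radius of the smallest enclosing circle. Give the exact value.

A smallest enclosing disk is always determined by at most three of the input points on its boundary.
The farthest pair is (6, -9)–(-3, 2) with squared distance 202. The circle on this segment as diameter has centre (1.5, -3.5) and r² = 202/4 = 50.5.
Check (0, 2): distance² to centre = 32.5 ≤ 50.5, so it lies inside.
All remaining points lie in this disk, and no smaller disk contains both endpoints, so this is the minimum enclosing circle.

50.5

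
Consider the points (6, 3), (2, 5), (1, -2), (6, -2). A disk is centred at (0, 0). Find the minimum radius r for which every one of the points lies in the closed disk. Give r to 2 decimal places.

6.71

The required radius is the distance from (0, 0) to the farthest point.
Squared distances: 45, 29, 5, 40.
Maximum is 45, attained at (6, 3).
r = √45 ≈ 6.71.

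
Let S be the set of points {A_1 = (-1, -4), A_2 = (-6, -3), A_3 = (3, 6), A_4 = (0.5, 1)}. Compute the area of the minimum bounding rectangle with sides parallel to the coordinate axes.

x ranges over [-6, 3], width 9.
y ranges over [-4, 6], height 10.
Area = 9 × 10 = 90.

90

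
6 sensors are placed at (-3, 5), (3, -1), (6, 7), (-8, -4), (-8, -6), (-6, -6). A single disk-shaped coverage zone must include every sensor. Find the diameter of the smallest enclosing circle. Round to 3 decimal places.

By Welzl's lemma the MEC is supported by two points (diametrically opposite) or three points (on a circumcircle).
The farthest pair is (6, 7)–(-8, -6) with squared distance 365. The circle on this segment as diameter has centre (-1, 0.5) and r² = 365/4 = 91.25.
Check (-3, 5): distance² to centre = 24.25 ≤ 91.25, so it lies inside.
All remaining points lie in this disk, and no smaller disk contains both endpoints, so this is the minimum enclosing circle.
Diameter = 2r = 2√(91.25) ≈ 19.105.

19.105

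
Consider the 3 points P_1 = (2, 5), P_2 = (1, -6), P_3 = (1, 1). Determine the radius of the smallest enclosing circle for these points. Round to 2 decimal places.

5.52

Side lengths²: P_1P_2² = 122, P_1P_3² = 17, P_2P_3² = 49.
Since P_1P_2² = 122 ≥ 49 + 17 = 66, the angle opposite P_1P_2 is not acute, so the smallest enclosing circle has P_1P_2 as diameter.
Centre = midpoint of P_1P_2 = (1.5, -0.5), r² = 122/4 = 30.5.
r = √(30.5) ≈ 5.52.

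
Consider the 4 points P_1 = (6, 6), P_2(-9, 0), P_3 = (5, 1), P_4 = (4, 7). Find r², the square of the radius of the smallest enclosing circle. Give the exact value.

The farthest pair is P_1–P_2 with squared distance 261. The circle on this segment as diameter has centre (-1.5, 3) and r² = 261/4 = 65.25.
Check P_3: distance² to centre = 46.25 ≤ 65.25, so it lies inside.
All remaining points lie in this disk, and no smaller disk contains both endpoints, so this is the minimum enclosing circle.

65.25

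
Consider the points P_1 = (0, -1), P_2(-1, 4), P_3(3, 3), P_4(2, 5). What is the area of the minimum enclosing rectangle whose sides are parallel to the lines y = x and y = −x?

24

In coordinates u = x + y, v = x − y the rectangle is axis-aligned; the map (x,y)→(u,v) scales areas by 2.
u-values: -1, 3, 6, 7; range = 7 − (-1) = 8.
v-values: 1, -5, 0, -3; range = 1 − (-5) = 6.
Area = (8 × 6) / 2 = 24.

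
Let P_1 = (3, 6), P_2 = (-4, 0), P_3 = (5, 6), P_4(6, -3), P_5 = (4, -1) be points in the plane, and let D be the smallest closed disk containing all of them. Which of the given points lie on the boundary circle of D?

P_2, P_3, P_4

The minimum enclosing circle of a finite set is fixed by two of the points (as a diameter) or three (as a circumcircle).
The minimum enclosing circle is determined by three boundary points: P_2, P_3, P_4.
Their circumcentre is (103/58, 63/58) with r² = 58097/1682.
The farthest remaining point P_1 is at distance² 43133/1682 ≤ 58097/1682.
The points at distance exactly r from the centre are P_2, P_3, P_4 — 3 points.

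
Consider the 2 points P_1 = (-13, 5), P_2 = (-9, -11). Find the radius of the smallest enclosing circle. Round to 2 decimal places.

8.25

The smallest circle enclosing two points has them as diameter endpoints.
Centre = midpoint = (-11, -3); r² = |P_1P_2|²/4 = 272/4 = 68.
r = √68 ≈ 8.25.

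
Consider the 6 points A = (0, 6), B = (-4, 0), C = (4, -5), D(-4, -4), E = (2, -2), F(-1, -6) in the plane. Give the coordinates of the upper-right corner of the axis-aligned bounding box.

x-range [-4, 4], y-range [-6, 6].
The upper-right corner is (4, 6).

(4, 6)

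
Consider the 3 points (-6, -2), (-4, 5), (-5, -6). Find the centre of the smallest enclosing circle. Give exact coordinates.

(-4.5, -0.5)

Call the three points A, B, C in the order given.
Side lengths²: AB² = 53, AC² = 17, BC² = 122.
Since BC² = 122 ≥ 53 + 17 = 70, the angle opposite BC is not acute, so the smallest enclosing circle has BC as diameter.
Centre = midpoint of BC = (-4.5, -0.5), r² = 122/4 = 30.5.
Centre = (-4.5, -0.5).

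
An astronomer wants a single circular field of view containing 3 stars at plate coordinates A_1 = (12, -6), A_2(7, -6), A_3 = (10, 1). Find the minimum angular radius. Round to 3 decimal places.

3.960

Side lengths²: A_1A_2² = 25, A_1A_3² = 53, A_2A_3² = 58.
Since A_2A_3² = 58 < 53 + 25 = 78, the triangle is acute, so the smallest enclosing circle is the circumcircle.
Circumcentre = (9.5, -41/14), r² = 1537/98.
r = √(1537/98) ≈ 3.960.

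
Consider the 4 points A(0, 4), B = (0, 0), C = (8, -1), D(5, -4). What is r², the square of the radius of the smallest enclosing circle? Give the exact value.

The minimum enclosing circle of a finite set is fixed by two of the points (as a diameter) or three (as a circumcircle).
The minimum enclosing circle is determined by three boundary points: A, C, D.
Their circumcentre is (89/26, 15/26) with r² = 7921/338.
The farthest remaining point B is at distance² 4073/338 ≤ 7921/338.

7921/338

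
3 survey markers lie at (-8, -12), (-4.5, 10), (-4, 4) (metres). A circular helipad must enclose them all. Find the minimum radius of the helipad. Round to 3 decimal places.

11.138

Call the three points A, B, C in the order given.
Side lengths²: AB² = 496.25, AC² = 272, BC² = 36.25.
Since AB² = 496.25 ≥ 272 + 36.25 = 308.25, the angle opposite AB is not acute, so the smallest enclosing circle has AB as diameter.
Centre = midpoint of AB = (-6.25, -1), r² = 496.25/4 = 124.0625.
r = √(124.0625) ≈ 11.138.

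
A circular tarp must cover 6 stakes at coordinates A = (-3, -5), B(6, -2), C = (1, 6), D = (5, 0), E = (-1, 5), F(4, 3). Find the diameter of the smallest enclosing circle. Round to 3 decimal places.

12.041

A smallest enclosing disk is always determined by at most three of the input points on its boundary.
The minimum enclosing circle is determined by three boundary points: A, B, C.
Their circumcentre is (19/58, 1/58) with r² = 60965/1682.
The farthest remaining point E is at distance² 44725/1682 ≤ 60965/1682.
Diameter = 2r = 2√(60965/1682) ≈ 12.041.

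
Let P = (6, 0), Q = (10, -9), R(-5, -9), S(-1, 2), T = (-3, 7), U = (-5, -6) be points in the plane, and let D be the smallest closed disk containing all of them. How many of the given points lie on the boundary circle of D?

3

The minimum enclosing circle is determined by three boundary points: Q, R, T.
Their circumcentre is (2.5, -1.8125) with r² = 107.91015625.
The farthest remaining point U is at distance² 73.78515625 ≤ 107.91015625.
The points at distance exactly r from the centre are Q, R, T — 3 points.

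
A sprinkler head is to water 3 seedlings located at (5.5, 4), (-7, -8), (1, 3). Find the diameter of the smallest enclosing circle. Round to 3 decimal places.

17.328

Call the three points A, B, C in the order given.
Side lengths²: AB² = 300.25, AC² = 21.25, BC² = 185.
Since AB² = 300.25 ≥ 185 + 21.25 = 206.25, the angle opposite AB is not acute, so the smallest enclosing circle has AB as diameter.
Centre = midpoint of AB = (-0.75, -2), r² = 300.25/4 = 75.0625.
Diameter = 2r = 2√(75.0625) ≈ 17.328.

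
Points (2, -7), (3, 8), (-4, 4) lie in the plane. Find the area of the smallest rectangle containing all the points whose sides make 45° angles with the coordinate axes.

136

In coordinates u = x + y, v = x − y the rectangle is axis-aligned; the map (x,y)→(u,v) scales areas by 2.
u-values: -5, 11, 0; range = 11 − (-5) = 16.
v-values: 9, -5, -8; range = 9 − (-8) = 17.
Area = (16 × 17) / 2 = 136.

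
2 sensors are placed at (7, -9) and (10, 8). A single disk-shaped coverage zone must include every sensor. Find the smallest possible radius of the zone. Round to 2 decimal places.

The smallest circle enclosing two points has them as diameter endpoints.
Centre = midpoint = (8.5, -0.5); r² = |(7, -9)−(10, 8)|²/4 = 298/4 = 74.5.
r = √(74.5) ≈ 8.63.

8.63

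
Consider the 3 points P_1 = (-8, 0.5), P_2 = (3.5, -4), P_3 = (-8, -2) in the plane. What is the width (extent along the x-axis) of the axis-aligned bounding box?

11.5

max x = 3.5, min x = -8, so width = 11.5.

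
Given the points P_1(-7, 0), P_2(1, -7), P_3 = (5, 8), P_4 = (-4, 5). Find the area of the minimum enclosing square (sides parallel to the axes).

225

The bounding box has width 12 and height 15.
An axis-aligned square enclosing the set must have side ≥ max(width, height).
So the minimum side is max(12, 15) = 15.
Area = 15² = 225.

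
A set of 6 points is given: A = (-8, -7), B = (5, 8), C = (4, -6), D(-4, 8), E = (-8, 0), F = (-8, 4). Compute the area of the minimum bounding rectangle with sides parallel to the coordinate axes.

x ranges over [-8, 5], width 13.
y ranges over [-7, 8], height 15.
Area = 13 × 15 = 195.

195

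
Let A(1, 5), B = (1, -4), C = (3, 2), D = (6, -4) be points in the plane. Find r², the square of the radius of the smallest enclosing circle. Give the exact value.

26.5

The minimum enclosing circle of a finite set is fixed by two of the points (as a diameter) or three (as a circumcircle).
The farthest pair is A–D with squared distance 106. The circle on this segment as diameter has centre (3.5, 0.5) and r² = 106/4 = 26.5.
Check B: distance² to centre = 26.5 ≤ 26.5, so it lies inside.
All remaining points lie in this disk, and no smaller disk contains both endpoints, so this is the minimum enclosing circle.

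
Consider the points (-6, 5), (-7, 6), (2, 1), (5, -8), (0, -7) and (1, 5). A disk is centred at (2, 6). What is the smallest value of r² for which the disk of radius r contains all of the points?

205

The required radius is the distance from (2, 6) to the farthest point.
Squared distances: 65, 81, 25, 205, 173, 2.
Maximum is 205, attained at (5, -8).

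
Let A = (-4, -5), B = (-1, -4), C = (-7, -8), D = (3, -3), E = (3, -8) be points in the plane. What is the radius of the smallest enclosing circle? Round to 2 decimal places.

5.59

The minimum enclosing circle of a finite set is fixed by two of the points (as a diameter) or three (as a circumcircle).
The farthest pair is C–D with squared distance 125. The circle on this segment as diameter has centre (-2, -5.5) and r² = 125/4 = 31.25.
Check A: distance² to centre = 4.25 ≤ 31.25, so it lies inside.
All remaining points lie in this disk, and no smaller disk contains both endpoints, so this is the minimum enclosing circle.
r = √(31.25) ≈ 5.59.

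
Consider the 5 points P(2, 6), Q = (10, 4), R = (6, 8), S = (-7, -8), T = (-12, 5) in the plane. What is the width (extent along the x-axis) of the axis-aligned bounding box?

max x = 10, min x = -12, so width = 22.

22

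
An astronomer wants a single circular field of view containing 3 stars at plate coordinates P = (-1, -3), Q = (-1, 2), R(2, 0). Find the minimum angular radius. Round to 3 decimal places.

Side lengths²: PQ² = 25, PR² = 18, QR² = 13.
Since PQ² = 25 < 18 + 13 = 31, the triangle is acute, so the smallest enclosing circle is the circumcircle.
Circumcentre = (-0.5, -0.5), r² = 6.5.
r = √(6.5) ≈ 2.550.

2.550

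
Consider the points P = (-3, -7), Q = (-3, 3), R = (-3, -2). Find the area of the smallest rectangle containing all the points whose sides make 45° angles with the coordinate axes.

50

In coordinates u = x + y, v = x − y the rectangle is axis-aligned; the map (x,y)→(u,v) scales areas by 2.
u-values: -10, 0, -5; range = 0 − (-10) = 10.
v-values: 4, -6, -1; range = 4 − (-6) = 10.
Area = (10 × 10) / 2 = 50.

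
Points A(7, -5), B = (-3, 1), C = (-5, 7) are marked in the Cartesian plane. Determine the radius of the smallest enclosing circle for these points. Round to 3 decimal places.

8.485

Side lengths²: AB² = 136, AC² = 288, BC² = 40.
Since AC² = 288 ≥ 136 + 40 = 176, the angle opposite AC is not acute, so the smallest enclosing circle has AC as diameter.
Centre = midpoint of AC = (1, 1), r² = 288/4 = 72.
r = √72 ≈ 8.485.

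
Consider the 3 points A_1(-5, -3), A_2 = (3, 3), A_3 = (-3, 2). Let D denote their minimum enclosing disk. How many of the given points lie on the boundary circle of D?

2

Side lengths²: A_1A_2² = 100, A_1A_3² = 29, A_2A_3² = 37.
Since A_1A_2² = 100 ≥ 37 + 29 = 66, the angle opposite A_1A_2 is not acute, so the smallest enclosing circle has A_1A_2 as diameter.
Centre = midpoint of A_1A_2 = (-1, 0), r² = 100/4 = 25.
The points at distance exactly r from the centre are A_1, A_2 — 2 points.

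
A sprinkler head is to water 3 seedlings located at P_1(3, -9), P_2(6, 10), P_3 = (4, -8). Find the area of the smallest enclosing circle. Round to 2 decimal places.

Side lengths²: P_1P_2² = 370, P_1P_3² = 2, P_2P_3² = 328.
Since P_1P_2² = 370 ≥ 328 + 2 = 330, the angle opposite P_1P_2 is not acute, so the smallest enclosing circle has P_1P_2 as diameter.
Centre = midpoint of P_1P_2 = (4.5, 0.5), r² = 370/4 = 92.5.
Area = π·r² = π·92.5 ≈ 290.60.

290.60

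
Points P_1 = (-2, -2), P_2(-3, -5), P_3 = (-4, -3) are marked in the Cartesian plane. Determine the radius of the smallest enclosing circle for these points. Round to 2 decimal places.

Side lengths²: P_1P_2² = 10, P_1P_3² = 5, P_2P_3² = 5.
Since P_1P_2² = 10 ≥ 5 + 5 = 10, the angle opposite P_1P_2 is not acute, so the smallest enclosing circle has P_1P_2 as diameter.
Centre = midpoint of P_1P_2 = (-2.5, -3.5), r² = 10/4 = 2.5.
r = √(2.5) ≈ 1.58.

1.58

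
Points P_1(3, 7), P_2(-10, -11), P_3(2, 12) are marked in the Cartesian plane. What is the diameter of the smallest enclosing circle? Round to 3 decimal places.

25.942

Side lengths²: P_1P_2² = 493, P_1P_3² = 26, P_2P_3² = 673.
Since P_2P_3² = 673 ≥ 493 + 26 = 519, the angle opposite P_2P_3 is not acute, so the smallest enclosing circle has P_2P_3 as diameter.
Centre = midpoint of P_2P_3 = (-4, 0.5), r² = 673/4 = 168.25.
Diameter = 2r = 2√(168.25) ≈ 25.942.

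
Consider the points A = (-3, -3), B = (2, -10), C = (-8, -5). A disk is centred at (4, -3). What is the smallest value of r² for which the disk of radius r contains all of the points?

148

The required radius is the distance from (4, -3) to the farthest point.
Squared distances: 49, 53, 148.
Maximum is 148, attained at C.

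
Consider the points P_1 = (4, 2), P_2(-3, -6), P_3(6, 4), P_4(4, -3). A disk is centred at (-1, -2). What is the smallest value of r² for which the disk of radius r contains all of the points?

85

The required radius is the distance from (-1, -2) to the farthest point.
Squared distances: 41, 20, 85, 26.
Maximum is 85, attained at P_3.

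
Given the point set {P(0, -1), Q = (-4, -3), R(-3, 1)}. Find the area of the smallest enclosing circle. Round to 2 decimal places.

Side lengths²: PQ² = 20, PR² = 13, QR² = 17.
Since PQ² = 20 < 17 + 13 = 30, the triangle is acute, so the smallest enclosing circle is the circumcircle.
Circumcentre = (-33/14, -9/7), r² = 1105/196.
Area = π·r² = π·1105/196 ≈ 17.71.

17.71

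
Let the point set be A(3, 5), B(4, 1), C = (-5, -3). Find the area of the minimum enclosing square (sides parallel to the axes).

The bounding box has width 9 and height 8.
An axis-aligned square enclosing the set must have side ≥ max(width, height).
So the minimum side is max(9, 8) = 9.
Area = 9² = 81.

81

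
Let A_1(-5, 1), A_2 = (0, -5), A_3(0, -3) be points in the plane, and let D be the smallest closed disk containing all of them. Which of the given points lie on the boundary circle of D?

Side lengths²: A_1A_2² = 61, A_1A_3² = 41, A_2A_3² = 4.
Since A_1A_2² = 61 ≥ 41 + 4 = 45, the angle opposite A_1A_2 is not acute, so the smallest enclosing circle has A_1A_2 as diameter.
Centre = midpoint of A_1A_2 = (-2.5, -2), r² = 61/4 = 15.25.
The points at distance exactly r from the centre are A_1, A_2 — 2 points.

A_1, A_2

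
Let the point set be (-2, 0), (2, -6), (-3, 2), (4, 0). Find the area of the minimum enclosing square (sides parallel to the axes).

The bounding box has width 7 and height 8.
An axis-aligned square enclosing the set must have side ≥ max(width, height).
So the minimum side is max(7, 8) = 8.
Area = 8² = 64.

64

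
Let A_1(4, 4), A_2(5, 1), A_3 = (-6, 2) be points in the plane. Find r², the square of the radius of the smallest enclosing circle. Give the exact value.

30.5

Side lengths²: A_1A_2² = 10, A_1A_3² = 104, A_2A_3² = 122.
Since A_2A_3² = 122 ≥ 104 + 10 = 114, the angle opposite A_2A_3 is not acute, so the smallest enclosing circle has A_2A_3 as diameter.
Centre = midpoint of A_2A_3 = (-0.5, 1.5), r² = 122/4 = 30.5.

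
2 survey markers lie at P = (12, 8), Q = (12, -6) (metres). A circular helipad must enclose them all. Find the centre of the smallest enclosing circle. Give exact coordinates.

The smallest circle enclosing two points has them as diameter endpoints.
Centre = midpoint = (12, 1); r² = |PQ|²/4 = 196/4 = 49.
Centre = (12, 1).

(12, 1)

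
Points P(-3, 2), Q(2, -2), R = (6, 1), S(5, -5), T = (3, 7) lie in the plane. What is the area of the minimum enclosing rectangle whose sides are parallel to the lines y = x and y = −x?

82.5

In coordinates u = x + y, v = x − y the rectangle is axis-aligned; the map (x,y)→(u,v) scales areas by 2.
u-values: -1, 0, 7, 0, 10; range = 10 − (-1) = 11.
v-values: -5, 4, 5, 10, -4; range = 10 − (-5) = 15.
Area = (11 × 15) / 2 = 82.5.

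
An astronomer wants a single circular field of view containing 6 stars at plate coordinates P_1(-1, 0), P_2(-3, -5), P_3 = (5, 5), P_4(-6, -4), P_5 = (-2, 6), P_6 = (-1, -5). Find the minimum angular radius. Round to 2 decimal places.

By Welzl's lemma the MEC is supported by two points (diametrically opposite) or three points (on a circumcircle).
The farthest pair is P_3–P_4 with squared distance 202. The circle on this segment as diameter has centre (-0.5, 0.5) and r² = 202/4 = 50.5.
Check P_1: distance² to centre = 0.5 ≤ 50.5, so it lies inside.
All remaining points lie in this disk, and no smaller disk contains both endpoints, so this is the minimum enclosing circle.
r = √(50.5) ≈ 7.11.

7.11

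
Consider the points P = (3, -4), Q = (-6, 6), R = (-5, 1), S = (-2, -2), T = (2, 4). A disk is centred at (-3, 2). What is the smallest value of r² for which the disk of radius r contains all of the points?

72

The required radius is the distance from (-3, 2) to the farthest point.
Squared distances: 72, 25, 5, 17, 29.
Maximum is 72, attained at P.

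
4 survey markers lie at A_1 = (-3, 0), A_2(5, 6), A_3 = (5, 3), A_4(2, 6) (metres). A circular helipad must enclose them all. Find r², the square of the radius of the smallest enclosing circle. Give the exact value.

A smallest enclosing disk is always determined by at most three of the input points on its boundary.
The farthest pair is A_1–A_2 with squared distance 100. The circle on this segment as diameter has centre (1, 3) and r² = 100/4 = 25.
Check A_3: distance² to centre = 16 ≤ 25, so it lies inside.
All remaining points lie in this disk, and no smaller disk contains both endpoints, so this is the minimum enclosing circle.

25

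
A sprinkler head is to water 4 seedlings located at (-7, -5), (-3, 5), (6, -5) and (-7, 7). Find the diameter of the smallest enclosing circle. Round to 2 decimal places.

17.69

By Welzl's lemma the MEC is supported by two points (diametrically opposite) or three points (on a circumcircle).
The farthest pair is (6, -5)–(-7, 7) with squared distance 313. The circle on this segment as diameter has centre (-0.5, 1) and r² = 313/4 = 78.25.
Check (-7, -5): distance² to centre = 78.25 ≤ 78.25, so it lies inside.
All remaining points lie in this disk, and no smaller disk contains both endpoints, so this is the minimum enclosing circle.
Diameter = 2r = 2√(78.25) ≈ 17.69.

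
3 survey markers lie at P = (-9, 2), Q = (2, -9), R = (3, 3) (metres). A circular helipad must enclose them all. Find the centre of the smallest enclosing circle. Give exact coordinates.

Side lengths²: PQ² = 242, PR² = 145, QR² = 145.
Since PQ² = 242 < 145 + 145 = 290, the triangle is acute, so the smallest enclosing circle is the circumcircle.
Circumcentre = (-67/26, -67/26), r² = 21025/338.
Centre = (-67/26, -67/26).

(-67/26, -67/26)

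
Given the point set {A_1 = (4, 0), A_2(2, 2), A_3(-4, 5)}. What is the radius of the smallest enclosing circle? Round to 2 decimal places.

4.72

Side lengths²: A_1A_2² = 8, A_1A_3² = 89, A_2A_3² = 45.
Since A_1A_3² = 89 ≥ 45 + 8 = 53, the angle opposite A_1A_3 is not acute, so the smallest enclosing circle has A_1A_3 as diameter.
Centre = midpoint of A_1A_3 = (0, 2.5), r² = 89/4 = 22.25.
r = √(22.25) ≈ 4.72.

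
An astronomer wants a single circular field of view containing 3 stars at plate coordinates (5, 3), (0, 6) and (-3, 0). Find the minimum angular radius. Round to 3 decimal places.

4.285

Call the three points A, B, C in the order given.
Side lengths²: AB² = 34, AC² = 73, BC² = 45.
Since AC² = 73 < 45 + 34 = 79, the triangle is acute, so the smallest enclosing circle is the circumcircle.
Circumcentre = (23/26, 47/26), r² = 6205/338.
r = √(6205/338) ≈ 4.285.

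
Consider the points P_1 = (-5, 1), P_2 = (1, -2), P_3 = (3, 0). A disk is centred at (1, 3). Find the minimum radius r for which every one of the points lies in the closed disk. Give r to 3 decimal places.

The required radius is the distance from (1, 3) to the farthest point.
Squared distances: 40, 25, 13.
Maximum is 40, attained at P_1.
r = √40 ≈ 6.325.

6.325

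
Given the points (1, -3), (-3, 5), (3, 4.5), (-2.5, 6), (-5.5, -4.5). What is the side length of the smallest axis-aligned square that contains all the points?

10.5

The bounding box has width 8.5 and height 10.5.
An axis-aligned square enclosing the set must have side ≥ max(width, height).
So the minimum side is max(8.5, 10.5) = 10.5.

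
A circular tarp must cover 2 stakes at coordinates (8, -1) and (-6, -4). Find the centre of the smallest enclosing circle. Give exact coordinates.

The smallest circle enclosing two points has them as diameter endpoints.
Centre = midpoint = (1, -2.5); r² = |(8, -1)−(-6, -4)|²/4 = 205/4 = 51.25.
Centre = (1, -2.5).

(1, -2.5)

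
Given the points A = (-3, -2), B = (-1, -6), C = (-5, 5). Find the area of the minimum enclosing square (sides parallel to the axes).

121

The bounding box has width 4 and height 11.
An axis-aligned square enclosing the set must have side ≥ max(width, height).
So the minimum side is max(4, 11) = 11.
Area = 11² = 121.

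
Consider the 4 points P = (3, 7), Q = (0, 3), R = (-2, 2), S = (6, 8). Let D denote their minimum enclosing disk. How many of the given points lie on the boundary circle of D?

The farthest pair is R–S with squared distance 100. The circle on this segment as diameter has centre (2, 5) and r² = 100/4 = 25.
Check P: distance² to centre = 5 ≤ 25, so it lies inside.
All remaining points lie in this disk, and no smaller disk contains both endpoints, so this is the minimum enclosing circle.
The points at distance exactly r from the centre are R, S — 2 points.

2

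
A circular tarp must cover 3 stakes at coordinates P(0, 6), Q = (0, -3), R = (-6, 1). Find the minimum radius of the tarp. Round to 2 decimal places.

Side lengths²: PQ² = 81, PR² = 61, QR² = 52.
Since PQ² = 81 < 61 + 52 = 113, the triangle is acute, so the smallest enclosing circle is the circumcircle.
Circumcentre = (-4/3, 1.5), r² = 793/36.
r = √(793/36) ≈ 4.69.

4.69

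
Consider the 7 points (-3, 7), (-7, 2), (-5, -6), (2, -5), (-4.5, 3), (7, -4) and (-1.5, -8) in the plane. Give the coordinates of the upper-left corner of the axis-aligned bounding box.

(-7, 7)

x-range [-7, 7], y-range [-8, 7].
The upper-left corner is (-7, 7).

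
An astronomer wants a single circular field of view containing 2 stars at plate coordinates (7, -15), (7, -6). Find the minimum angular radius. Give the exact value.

4.5

The smallest circle enclosing two points has them as diameter endpoints.
Centre = midpoint = (7, -10.5); r² = |(7, -15)−(7, -6)|²/4 = 81/4 = 20.25.
r = √(20.25) = 4.5.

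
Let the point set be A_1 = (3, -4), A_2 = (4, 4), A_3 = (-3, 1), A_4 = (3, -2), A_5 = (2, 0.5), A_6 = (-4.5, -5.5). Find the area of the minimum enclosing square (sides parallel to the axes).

90.25

The bounding box has width 8.5 and height 9.5.
An axis-aligned square enclosing the set must have side ≥ max(width, height).
So the minimum side is max(8.5, 9.5) = 9.5.
Area = 9.5² = 90.25.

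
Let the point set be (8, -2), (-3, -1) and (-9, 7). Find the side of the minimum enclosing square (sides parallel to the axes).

17

The bounding box has width 17 and height 9.
An axis-aligned square enclosing the set must have side ≥ max(width, height).
So the minimum side is max(17, 9) = 17.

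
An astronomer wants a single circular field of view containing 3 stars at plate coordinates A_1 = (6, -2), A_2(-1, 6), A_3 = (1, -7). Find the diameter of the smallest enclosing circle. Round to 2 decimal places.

13.15

Side lengths²: A_1A_2² = 113, A_1A_3² = 50, A_2A_3² = 173.
Since A_2A_3² = 173 ≥ 113 + 50 = 163, the angle opposite A_2A_3 is not acute, so the smallest enclosing circle has A_2A_3 as diameter.
Centre = midpoint of A_2A_3 = (0, -0.5), r² = 173/4 = 43.25.
Diameter = 2r = 2√(43.25) ≈ 13.15.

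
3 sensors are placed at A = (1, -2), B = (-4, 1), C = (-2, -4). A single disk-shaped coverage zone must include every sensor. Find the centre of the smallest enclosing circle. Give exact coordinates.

Side lengths²: AB² = 34, AC² = 13, BC² = 29.
Since AB² = 34 < 29 + 13 = 42, the triangle is acute, so the smallest enclosing circle is the circumcircle.
Circumcentre = (-69/38, -39/38), r² = 6409/722.
Centre = (-69/38, -39/38).

(-69/38, -39/38)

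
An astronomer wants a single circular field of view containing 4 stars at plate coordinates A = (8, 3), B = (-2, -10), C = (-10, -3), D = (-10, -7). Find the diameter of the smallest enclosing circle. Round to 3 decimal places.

20.591

The minimum enclosing circle of a finite set is fixed by two of the points (as a diameter) or three (as a circumcircle).
The farthest pair is A–D with squared distance 424. The circle on this segment as diameter has centre (-1, -2) and r² = 424/4 = 106.
Check B: distance² to centre = 65 ≤ 106, so it lies inside.
All remaining points lie in this disk, and no smaller disk contains both endpoints, so this is the minimum enclosing circle.
Diameter = 2r = 2√106 ≈ 20.591.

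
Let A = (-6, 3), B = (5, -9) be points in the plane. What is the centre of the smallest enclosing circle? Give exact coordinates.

The smallest circle enclosing two points has them as diameter endpoints.
Centre = midpoint = (-0.5, -3); r² = |AB|²/4 = 265/4 = 66.25.
Centre = (-0.5, -3).

(-0.5, -3)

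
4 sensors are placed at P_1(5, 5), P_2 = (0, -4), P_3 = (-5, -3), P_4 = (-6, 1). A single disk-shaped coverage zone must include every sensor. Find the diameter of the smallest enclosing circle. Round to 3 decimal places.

12.806

A smallest enclosing disk is always determined by at most three of the input points on its boundary.
The farthest pair is P_1–P_3 with squared distance 164. The circle on this segment as diameter has centre (0, 1) and r² = 164/4 = 41.
Check P_2: distance² to centre = 25 ≤ 41, so it lies inside.
All remaining points lie in this disk, and no smaller disk contains both endpoints, so this is the minimum enclosing circle.
Diameter = 2r = 2√41 ≈ 12.806.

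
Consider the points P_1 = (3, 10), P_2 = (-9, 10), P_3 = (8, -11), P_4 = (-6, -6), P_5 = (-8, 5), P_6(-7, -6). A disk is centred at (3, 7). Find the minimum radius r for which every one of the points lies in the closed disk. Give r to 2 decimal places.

The required radius is the distance from (3, 7) to the farthest point.
Squared distances: 9, 153, 349, 250, 125, 269.
Maximum is 349, attained at P_3.
r = √349 ≈ 18.68.

18.68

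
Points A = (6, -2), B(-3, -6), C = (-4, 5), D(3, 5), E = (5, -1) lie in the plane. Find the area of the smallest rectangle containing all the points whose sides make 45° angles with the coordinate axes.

In coordinates u = x + y, v = x − y the rectangle is axis-aligned; the map (x,y)→(u,v) scales areas by 2.
u-values: 4, -9, 1, 8, 4; range = 8 − (-9) = 17.
v-values: 8, 3, -9, -2, 6; range = 8 − (-9) = 17.
Area = (17 × 17) / 2 = 144.5.

144.5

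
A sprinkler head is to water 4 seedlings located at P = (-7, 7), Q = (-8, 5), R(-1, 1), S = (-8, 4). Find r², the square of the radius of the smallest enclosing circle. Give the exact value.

The minimum enclosing circle of a finite set is fixed by two of the points (as a diameter) or three (as a circumcircle).
The farthest pair is P–R with squared distance 72. The circle on this segment as diameter has centre (-4, 4) and r² = 72/4 = 18.
Check Q: distance² to centre = 17 ≤ 18, so it lies inside.
All remaining points lie in this disk, and no smaller disk contains both endpoints, so this is the minimum enclosing circle.

18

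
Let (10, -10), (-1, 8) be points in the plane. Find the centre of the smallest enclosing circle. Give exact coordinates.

(4.5, -1)

The smallest circle enclosing two points has them as diameter endpoints.
Centre = midpoint = (4.5, -1); r² = |(10, -10)−(-1, 8)|²/4 = 445/4 = 111.25.
Centre = (4.5, -1).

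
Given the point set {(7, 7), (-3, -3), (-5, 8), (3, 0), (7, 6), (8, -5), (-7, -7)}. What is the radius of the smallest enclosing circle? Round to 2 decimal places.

A smallest enclosing disk is always determined by at most three of the input points on its boundary.
The farthest pair is (7, 7)–(-7, -7) with squared distance 392. The circle on this segment as diameter has centre (0, 0) and r² = 392/4 = 98.
Check (-3, -3): distance² to centre = 18 ≤ 98, so it lies inside.
All remaining points lie in this disk, and no smaller disk contains both endpoints, so this is the minimum enclosing circle.
r = √98 ≈ 9.90.

9.90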